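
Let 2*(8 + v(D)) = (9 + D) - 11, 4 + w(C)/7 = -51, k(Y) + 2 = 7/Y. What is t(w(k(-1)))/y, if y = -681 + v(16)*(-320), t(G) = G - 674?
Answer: 1059/361 ≈ 2.9335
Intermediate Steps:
k(Y) = -2 + 7/Y
w(C) = -385 (w(C) = -28 + 7*(-51) = -28 - 357 = -385)
v(D) = -9 + D/2 (v(D) = -8 + ((9 + D) - 11)/2 = -8 + (-2 + D)/2 = -8 + (-1 + D/2) = -9 + D/2)
t(G) = -674 + G
y = -361 (y = -681 + (-9 + (1/2)*16)*(-320) = -681 + (-9 + 8)*(-320) = -681 - 1*(-320) = -681 + 320 = -361)
t(w(k(-1)))/y = (-674 - 385)/(-361) = -1059*(-1/361) = 1059/361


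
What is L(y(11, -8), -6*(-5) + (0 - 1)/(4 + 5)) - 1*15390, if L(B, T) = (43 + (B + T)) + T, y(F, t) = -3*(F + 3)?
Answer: -137963/9 ≈ -15329.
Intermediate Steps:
y(F, t) = -9 - 3*F (y(F, t) = -3*(3 + F) = -9 - 3*F)
L(B, T) = 43 + B + 2*T (L(B, T) = (43 + B + T) + T = 43 + B + 2*T)
L(y(11, -8), -6*(-5) + (0 - 1)/(4 + 5)) - 1*15390 = (43 + (-9 - 3*11) + 2*(-6*(-5) + (0 - 1)/(4 + 5))) - 1*15390 = (43 + (-9 - 33) + 2*(30 - 1/9)) - 15390 = (43 - 42 + 2*(30 - 1*⅑)) - 15390 = (43 - 42 + 2*(30 - ⅑)) - 15390 = (43 - 42 + 2*(269/9)) - 15390 = (43 - 42 + 538/9) - 15390 = 547/9 - 15390 = -137963/9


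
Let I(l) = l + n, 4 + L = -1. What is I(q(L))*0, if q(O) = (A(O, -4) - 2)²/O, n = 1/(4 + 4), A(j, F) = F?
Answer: 0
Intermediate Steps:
L = -5 (L = -4 - 1 = -5)
n = ⅛ (n = 1/8 = ⅛ ≈ 0.12500)
q(O) = 36/O (q(O) = (-4 - 2)²/O = (-6)²/O = 36/O)
I(l) = ⅛ + l (I(l) = l + ⅛ = ⅛ + l)
I(q(L))*0 = (⅛ + 36/(-5))*0 = (⅛ + 36*(-⅕))*0 = (⅛ - 36/5)*0 = -283/40*0 = 0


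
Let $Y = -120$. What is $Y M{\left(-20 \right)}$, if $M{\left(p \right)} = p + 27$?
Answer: $-840$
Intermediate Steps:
$M{\left(p \right)} = 27 + p$
$Y M{\left(-20 \right)} = - 120 \left(27 - 20\right) = \left(-120\right) 7 = -840$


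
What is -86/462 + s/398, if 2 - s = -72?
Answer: -10/45969 ≈ -0.00021754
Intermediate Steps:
s = 74 (s = 2 - 1*(-72) = 2 + 72 = 74)
-86/462 + s/398 = -86/462 + 74/398 = -86*1/462 + 74*(1/398) = -43/231 + 37/199 = -10/45969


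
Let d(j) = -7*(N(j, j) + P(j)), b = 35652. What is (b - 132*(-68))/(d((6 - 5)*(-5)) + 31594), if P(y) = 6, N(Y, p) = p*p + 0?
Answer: 14876/10459 ≈ 1.4223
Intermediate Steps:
N(Y, p) = p² (N(Y, p) = p² + 0 = p²)
d(j) = -42 - 7*j² (d(j) = -7*(j² + 6) = -7*(6 + j²) = -42 - 7*j²)
(b - 132*(-68))/(d((6 - 5)*(-5)) + 31594) = (35652 - 132*(-68))/((-42 - 7*25*(6 - 5)²) + 31594) = (35652 + 8976)/((-42 - 7*(1*(-5))²) + 31594) = 44628/((-42 - 7*(-5)²) + 31594) = 44628/((-42 - 7*25) + 31594) = 44628/((-42 - 175) + 31594) = 44628/(-217 + 31594) = 44628/31377 = 44628*(1/31377) = 14876/10459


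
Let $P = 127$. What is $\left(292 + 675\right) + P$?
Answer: $1094$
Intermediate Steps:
$\left(292 + 675\right) + P = \left(292 + 675\right) + 127 = 967 + 127 = 1094$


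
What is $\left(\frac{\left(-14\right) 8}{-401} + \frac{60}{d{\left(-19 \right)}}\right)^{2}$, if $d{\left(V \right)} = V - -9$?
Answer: $\frac{5262436}{160801} \approx 32.726$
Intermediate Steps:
$d{\left(V \right)} = 9 + V$ ($d{\left(V \right)} = V + 9 = 9 + V$)
$\left(\frac{\left(-14\right) 8}{-401} + \frac{60}{d{\left(-19 \right)}}\right)^{2} = \left(\frac{\left(-14\right) 8}{-401} + \frac{60}{9 - 19}\right)^{2} = \left(\left(-112\right) \left(- \frac{1}{401}\right) + \frac{60}{-10}\right)^{2} = \left(\frac{112}{401} + 60 \left(- \frac{1}{10}\right)\right)^{2} = \left(\frac{112}{401} - 6\right)^{2} = \left(- \frac{2294}{401}\right)^{2} = \frac{5262436}{160801}$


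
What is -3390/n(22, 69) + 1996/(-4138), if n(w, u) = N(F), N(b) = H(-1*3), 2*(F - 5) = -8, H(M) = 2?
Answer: -3507953/2069 ≈ -1695.5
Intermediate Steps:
F = 1 (F = 5 + (½)*(-8) = 5 - 4 = 1)
N(b) = 2
n(w, u) = 2
-3390/n(22, 69) + 1996/(-4138) = -3390/2 + 1996/(-4138) = -3390*½ + 1996*(-1/4138) = -1695 - 998/2069 = -3507953/2069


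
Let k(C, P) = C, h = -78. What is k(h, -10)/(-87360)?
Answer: 1/1120 ≈ 0.00089286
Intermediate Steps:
k(h, -10)/(-87360) = -78/(-87360) = -78*(-1/87360) = 1/1120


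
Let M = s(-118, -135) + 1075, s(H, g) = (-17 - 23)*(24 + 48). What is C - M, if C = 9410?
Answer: 11215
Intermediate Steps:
s(H, g) = -2880 (s(H, g) = -40*72 = -2880)
M = -1805 (M = -2880 + 1075 = -1805)
C - M = 9410 - 1*(-1805) = 9410 + 1805 = 11215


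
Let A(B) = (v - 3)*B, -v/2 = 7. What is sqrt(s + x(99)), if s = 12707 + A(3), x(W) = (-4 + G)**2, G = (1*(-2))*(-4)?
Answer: 24*sqrt(22) ≈ 112.57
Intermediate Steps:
v = -14 (v = -2*7 = -14)
G = 8 (G = -2*(-4) = 8)
A(B) = -17*B (A(B) = (-14 - 3)*B = -17*B)
x(W) = 16 (x(W) = (-4 + 8)**2 = 4**2 = 16)
s = 12656 (s = 12707 - 17*3 = 12707 - 51 = 12656)
sqrt(s + x(99)) = sqrt(12656 + 16) = sqrt(12672) = 24*sqrt(22)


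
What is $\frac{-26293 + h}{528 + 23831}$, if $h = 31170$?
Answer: $\frac{4877}{24359} \approx 0.20021$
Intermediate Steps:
$\frac{-26293 + h}{528 + 23831} = \frac{-26293 + 31170}{528 + 23831} = \frac{4877}{24359}$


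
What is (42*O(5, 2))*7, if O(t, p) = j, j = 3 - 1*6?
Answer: -882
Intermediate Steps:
j = -3 (j = 3 - 6 = -3)
O(t, p) = -3
(42*O(5, 2))*7 = (42*(-3))*7 = -126*7 = -882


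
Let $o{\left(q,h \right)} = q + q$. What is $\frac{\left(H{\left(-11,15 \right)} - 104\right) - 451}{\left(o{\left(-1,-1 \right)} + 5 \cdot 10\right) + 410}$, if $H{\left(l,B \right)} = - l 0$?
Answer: $- \frac{555}{458} \approx -1.2118$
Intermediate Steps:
$H{\left(l,B \right)} = 0$ ($H{\left(l,B \right)} = \left(-1\right) 0 = 0$)
$o{\left(q,h \right)} = 2 q$
$\frac{\left(H{\left(-11,15 \right)} - 104\right) - 451}{\left(o{\left(-1,-1 \right)} + 5 \cdot 10\right) + 410} = \frac{\left(0 - 104\right) - 451}{\left(2 \left(-1\right) + 5 \cdot 10\right) + 410} = \frac{\left(0 - 104\right) - 451}{\left(-2 + 50\right) + 410} = \frac{-104 - 451}{48 + 410} = - \frac{555}{458}$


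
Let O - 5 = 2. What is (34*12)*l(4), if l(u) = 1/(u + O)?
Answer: 408/11 ≈ 37.091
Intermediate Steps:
O = 7 (O = 5 + 2 = 7)
l(u) = 1/(7 + u) (l(u) = 1/(u + 7) = 1/(7 + u))
(34*12)*l(4) = (34*12)/(7 + 4) = 408/11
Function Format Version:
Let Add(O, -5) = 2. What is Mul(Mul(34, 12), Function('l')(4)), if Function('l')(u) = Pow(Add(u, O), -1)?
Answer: Rational(408, 11) ≈ 37.091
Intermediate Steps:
O = 7 (O = Add(5, 2) = 7)
Function('l')(u) = Pow(Add(7, u), -1) (Function('l')(u) = Pow(Add(u, 7), -1) = Pow(Add(7, u), -1))
Mul(Mul(34, 12), Function('l')(4)) = Mul(Mul(34, 12), Pow(Add(7, 4), -1)) = Mul(408, Pow(11, -1)) = Mul(408, Rational(1, 11)) = Rational(408, 11)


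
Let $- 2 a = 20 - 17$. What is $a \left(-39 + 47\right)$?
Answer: $-12$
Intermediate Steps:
$a = - \frac{3}{2}$ ($a = - \frac{20 - 17}{2} = \left(- \frac{1}{2}\right) 3 = - \frac{3}{2} \approx -1.5$)
$a \left(-39 + 47\right) = - \frac{3 \left(-39 + 47\right)}{2} = \left(- \frac{3}{2}\right) 8 = -12$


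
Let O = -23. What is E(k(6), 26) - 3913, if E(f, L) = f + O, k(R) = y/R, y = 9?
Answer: -7869/2 ≈ -3934.5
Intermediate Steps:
k(R) = 9/R
E(f, L) = -23 + f (E(f, L) = f - 23 = -23 + f)
E(k(6), 26) - 3913 = (-23 + 9/6) - 3913 = (-23 + 9*(1/6)) - 3913 = (-23 + 3/2) - 3913 = -43/2 - 3913 = -7869/2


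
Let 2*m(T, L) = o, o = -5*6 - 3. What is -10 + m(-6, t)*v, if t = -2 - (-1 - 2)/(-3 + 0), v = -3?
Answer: 79/2 ≈ 39.500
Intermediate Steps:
t = -3 (t = -2 - (-3)/(-3) = -2 - (-3)*(-1)/3 = -2 - 1*1 = -2 - 1 = -3)
o = -33 (o = -30 - 3 = -33)
m(T, L) = -33/2 (m(T, L) = (½)*(-33) = -33/2)
-10 + m(-6, t)*v = -10 - 33/2*(-3) = -10 + 99/2 = 79/2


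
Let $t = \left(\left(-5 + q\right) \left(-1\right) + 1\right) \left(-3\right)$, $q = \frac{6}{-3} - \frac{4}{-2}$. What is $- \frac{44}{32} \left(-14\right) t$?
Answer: $- \frac{693}{2} \approx -346.5$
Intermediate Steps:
$q = 0$ ($q = 6 \left(- \frac{1}{3}\right) - -2 = -2 + 2 = 0$)
$t = -18$ ($t = \left(\left(-5 + 0\right) \left(-1\right) + 1\right) \left(-3\right) = \left(\left(-5\right) \left(-1\right) + 1\right) \left(-3\right) = \left(5 + 1\right) \left(-3\right) = 6 \left(-3\right) = -18$)
$- \frac{44}{32} \left(-14\right) t = - \frac{44}{32} \left(-14\right) \left(-18\right) = \left(-44\right) \frac{1}{32} \left(-14\right) \left(-18\right) = \left(- \frac{11}{8}\right) \left(-14\right) \left(-18\right) = \frac{77}{4} \left(-18\right) = - \frac{693}{2}$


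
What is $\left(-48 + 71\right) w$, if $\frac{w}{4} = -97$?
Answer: $-8924$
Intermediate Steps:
$w = -388$ ($w = 4 \left(-97\right) = -388$)
$\left(-48 + 71\right) w = \left(-48 + 71\right) \left(-388\right) = 23 \left(-388\right) = -8924$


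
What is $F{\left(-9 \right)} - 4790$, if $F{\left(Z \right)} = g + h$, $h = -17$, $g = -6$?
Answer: $-4813$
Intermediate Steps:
$F{\left(Z \right)} = -23$ ($F{\left(Z \right)} = -6 - 17 = -23$)
$F{\left(-9 \right)} - 4790 = -23 - 4790 = -4813$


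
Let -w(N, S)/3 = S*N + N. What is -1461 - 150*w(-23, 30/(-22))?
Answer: 25329/11 ≈ 2302.6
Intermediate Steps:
w(N, S) = -3*N - 3*N*S (w(N, S) = -3*(S*N + N) = -3*(N*S + N) = -3*(N + N*S) = -3*N - 3*N*S)
-1461 - 150*w(-23, 30/(-22)) = -1461 - (-450)*(-23)*(1 + 30/(-22)) = -1461 - (-450)*(-23)*(1 + 30*(-1/22)) = -1461 - (-450)*(-23)*(1 - 15/11) = -1461 - (-450)*(-23)*(-4)/11 = -1461 - 150*(-276/11) = -1461 + 41400/11 = 25329/11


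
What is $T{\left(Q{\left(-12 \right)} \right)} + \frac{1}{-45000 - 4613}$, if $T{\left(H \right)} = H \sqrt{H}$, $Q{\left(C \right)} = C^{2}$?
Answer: $\frac{85731263}{49613} \approx 1728.0$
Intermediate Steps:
$T{\left(H \right)} = H^{\frac{3}{2}}$
$T{\left(Q{\left(-12 \right)} \right)} + \frac{1}{-45000 - 4613} = \left(\left(-12\right)^{2}\right)^{\frac{3}{2}} + \frac{1}{-45000 - 4613} = 144^{\frac{3}{2}} + \frac{1}{-49613} = 1728 - \frac{1}{49613} = \frac{85731263}{49613}$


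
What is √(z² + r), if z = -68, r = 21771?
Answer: √26395 ≈ 162.47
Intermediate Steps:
√(z² + r) = √((-68)² + 21771) = √(4624 + 21771) = √26395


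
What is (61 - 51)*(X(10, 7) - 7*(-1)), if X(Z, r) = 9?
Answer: 160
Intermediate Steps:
(61 - 51)*(X(10, 7) - 7*(-1)) = (61 - 51)*(9 - 7*(-1)) = 10*(9 + 7) = 10*16 = 160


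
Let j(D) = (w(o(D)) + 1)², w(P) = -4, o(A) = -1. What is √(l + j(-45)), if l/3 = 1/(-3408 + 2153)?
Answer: 2*√3542865/1255 ≈ 2.9996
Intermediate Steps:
l = -3/1255 (l = 3/(-3408 + 2153) = 3/(-1255) = 3*(-1/1255) = -3/1255 ≈ -0.0023904)
j(D) = 9 (j(D) = (-4 + 1)² = (-3)² = 9)
√(l + j(-45)) = √(-3/1255 + 9) = √(11292/1255) = 2*√3542865/1255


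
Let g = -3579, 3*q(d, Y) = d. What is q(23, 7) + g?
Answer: -10714/3 ≈ -3571.3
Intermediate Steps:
q(d, Y) = d/3
q(23, 7) + g = (⅓)*23 - 3579 = 23/3 - 3579 = -10714/3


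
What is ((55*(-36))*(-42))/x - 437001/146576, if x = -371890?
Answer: -17470556205/5451014864 ≈ -3.2050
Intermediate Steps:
((55*(-36))*(-42))/x - 437001/146576 = ((55*(-36))*(-42))/(-371890) - 437001/146576 = -1980*(-42)*(-1/371890) - 437001*1/146576 = 83160*(-1/371890) - 437001/146576 = -8316/37189 - 437001/146576 = -17470556205/5451014864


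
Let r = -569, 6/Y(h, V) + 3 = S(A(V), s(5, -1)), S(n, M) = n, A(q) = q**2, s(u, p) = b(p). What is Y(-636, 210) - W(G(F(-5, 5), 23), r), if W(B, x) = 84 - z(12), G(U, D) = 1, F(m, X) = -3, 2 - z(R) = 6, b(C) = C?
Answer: -1293510/14699 ≈ -88.000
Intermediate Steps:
z(R) = -4 (z(R) = 2 - 1*6 = 2 - 6 = -4)
s(u, p) = p
Y(h, V) = 6/(-3 + V**2)
W(B, x) = 88 (W(B, x) = 84 - 1*(-4) = 84 + 4 = 88)
Y(-636, 210) - W(G(F(-5, 5), 23), r) = 6/(-3 + 210**2) - 1*88 = 6/(-3 + 44100) - 88 = 6/44097 - 88 = 6*(1/44097) - 88 = 2/14699 - 88 = -1293510/14699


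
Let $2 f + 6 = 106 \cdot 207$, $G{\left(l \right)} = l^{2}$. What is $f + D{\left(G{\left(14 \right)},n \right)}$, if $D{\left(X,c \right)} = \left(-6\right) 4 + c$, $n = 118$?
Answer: $11062$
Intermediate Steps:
$D{\left(X,c \right)} = -24 + c$
$f = 10968$ ($f = -3 + \frac{106 \cdot 207}{2} = -3 + \frac{1}{2} \cdot 21942 = -3 + 10971 = 10968$)
$f + D{\left(G{\left(14 \right)},n \right)} = 10968 + \left(-24 + 118\right) = 10968 + 94 = 11062$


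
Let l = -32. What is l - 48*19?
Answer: -944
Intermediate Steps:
l - 48*19 = -32 - 48*19 = -32 - 912 = -944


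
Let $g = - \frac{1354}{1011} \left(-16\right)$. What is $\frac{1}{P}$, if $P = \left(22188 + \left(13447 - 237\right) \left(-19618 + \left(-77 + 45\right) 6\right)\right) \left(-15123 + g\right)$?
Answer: $\frac{1011}{3995064301695368} \approx 2.5306 \cdot 10^{-13}$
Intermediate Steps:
$g = \frac{21664}{1011}$ ($g = \left(-1354\right) \frac{1}{1011} \left(-16\right) = \left(- \frac{1354}{1011}\right) \left(-16\right) = \frac{21664}{1011} \approx 21.428$)
$P = \frac{3995064301695368}{1011}$ ($P = \left(22188 + \left(13447 - 237\right) \left(-19618 + \left(-77 + 45\right) 6\right)\right) \left(-15123 + \frac{21664}{1011}\right) = \left(22188 + 13210 \left(-19618 - 192\right)\right) \left(- \frac{15267689}{1011}\right) = \left(22188 + 13210 \left(-19810\right)\right) \left(- \frac{15267689}{1011}\right) = \left(22188 - 261690100\right) \left(- \frac{15267689}{1011}\right) = \left(-261667912\right) \left(- \frac{15267689}{1011}\right) = \frac{3995064301695368}{1011} \approx 3.9516 \cdot 10^{12}$)
$\frac{1}{P} = \frac{1}{\frac{3995064301695368}{1011}} = \frac{1011}{3995064301695368}$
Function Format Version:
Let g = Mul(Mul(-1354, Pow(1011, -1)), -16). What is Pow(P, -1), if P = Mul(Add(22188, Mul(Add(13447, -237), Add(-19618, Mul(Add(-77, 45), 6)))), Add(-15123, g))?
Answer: Rational(1011, 3995064301695368) ≈ 2.5306e-13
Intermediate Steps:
g = Rational(21664, 1011) (g = Mul(Mul(-1354, Rational(1, 1011)), -16) = Mul(Rational(-1354, 1011), -16) = Rational(21664, 1011) ≈ 21.428)
P = Rational(3995064301695368, 1011) (P = Mul(Add(22188, Mul(Add(13447, -237), Add(-19618, Mul(Add(-77, 45), 6)))), Add(-15123, Rational(21664, 1011))) = Mul(Add(22188, Mul(13210, Add(-19618, Mul(-32, 6)))), Rational(-15267689, 1011)) = Mul(Add(22188, Mul(13210, Add(-19618, -192))), Rational(-15267689, 1011)) = Mul(Add(22188, Mul(13210, -19810)), Rational(-15267689, 1011)) = Mul(Add(22188, -261690100), Rational(-15267689, 1011)) = Mul(-261667912, Rational(-15267689, 1011)) = Rational(3995064301695368, 1011) ≈ 3.9516e+12)
Pow(P, -1) = Pow(Rational(3995064301695368, 1011), -1) = Rational(1011, 3995064301695368)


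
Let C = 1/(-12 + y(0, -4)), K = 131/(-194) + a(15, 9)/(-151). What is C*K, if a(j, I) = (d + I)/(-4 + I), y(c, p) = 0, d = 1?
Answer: 6723/117176 ≈ 0.057375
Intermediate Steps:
a(j, I) = (1 + I)/(-4 + I)
K = -20169/29294 (K = 131/(-194) + ((1 + 9)/(-4 + 9))/(-151) = 131*(-1/194) + (10/5)*(-1/151) = -131/194 + ((⅕)*10)*(-1/151) = -131/194 + 2*(-1/151) = -131/194 - 2/151 = -20169/29294 ≈ -0.68850)
C = -1/12 (C = 1/(-12 + 0) = 1/(-12) = -1/12 ≈ -0.083333)
C*K = -1/12*(-20169/29294) = 6723/117176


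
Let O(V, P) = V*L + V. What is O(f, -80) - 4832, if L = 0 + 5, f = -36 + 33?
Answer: -4850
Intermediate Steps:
f = -3
L = 5
O(V, P) = 6*V (O(V, P) = V*5 + V = 5*V + V = 6*V)
O(f, -80) - 4832 = 6*(-3) - 4832 = -18 - 4832 = -4850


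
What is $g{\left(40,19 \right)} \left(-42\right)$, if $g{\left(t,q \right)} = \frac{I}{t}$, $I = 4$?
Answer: $- \frac{21}{5} \approx -4.2$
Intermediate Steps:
$g{\left(t,q \right)} = \frac{4}{t}$
$g{\left(40,19 \right)} \left(-42\right) = \frac{4}{40} \left(-42\right) = 4 \cdot \frac{1}{40} \left(-42\right) = \frac{1}{10} \left(-42\right) = - \frac{21}{5}$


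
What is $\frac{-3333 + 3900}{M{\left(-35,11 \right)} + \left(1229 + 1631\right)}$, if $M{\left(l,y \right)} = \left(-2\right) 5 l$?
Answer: $\frac{189}{1070} \approx 0.17664$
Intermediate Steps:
$M{\left(l,y \right)} = - 10 l$
$\frac{-3333 + 3900}{M{\left(-35,11 \right)} + \left(1229 + 1631\right)} = \frac{-3333 + 3900}{\left(-10\right) \left(-35\right) + \left(1229 + 1631\right)} = \frac{567}{350 + 2860} = \frac{567}{3210} = 567 \cdot \frac{1}{3210} = \frac{189}{1070}$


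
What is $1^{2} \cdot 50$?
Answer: $50$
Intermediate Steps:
$1^{2} \cdot 50 = 1 \cdot 50 = 50$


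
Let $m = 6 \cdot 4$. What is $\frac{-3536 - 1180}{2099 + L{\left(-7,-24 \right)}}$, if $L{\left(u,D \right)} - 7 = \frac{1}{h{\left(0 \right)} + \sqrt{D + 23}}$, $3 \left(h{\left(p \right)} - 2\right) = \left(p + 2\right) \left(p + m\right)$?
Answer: $- \frac{3227951088}{1441527517} - \frac{4716 i}{1441527517} \approx -2.2393 - 3.2715 \cdot 10^{-6} i$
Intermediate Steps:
$m = 24$
$h{\left(p \right)} = 2 + \frac{\left(2 + p\right) \left(24 + p\right)}{3}$ ($h{\left(p \right)} = 2 + \frac{\left(p + 2\right) \left(p + 24\right)}{3} = 2 + \frac{\left(2 + p\right) \left(24 + p\right)}{3}$)
$L{\left(u,D \right)} = 7 + \frac{1}{18 + \sqrt{23 + D}}$ ($L{\left(u,D \right)} = 7 + \frac{1}{\left(18 + \frac{0^{2}}{3} + \frac{26}{3} \cdot 0\right) + \sqrt{D + 23}} = 7 + \frac{1}{\left(18 + \frac{1}{3} \cdot 0 + 0\right) + \sqrt{23 + D}} = 7 + \frac{1}{\left(18 + 0 + 0\right) + \sqrt{23 + D}} = 7 + \frac{1}{18 + \sqrt{23 + D}}$)
$\frac{-3536 - 1180}{2099 + L{\left(-7,-24 \right)}} = \frac{-3536 - 1180}{2099 + \frac{127 + 7 \sqrt{23 - 24}}{18 + \sqrt{23 - 24}}} = - \frac{4716}{2099 + \frac{127 + 7 \sqrt{-1}}{18 + \sqrt{-1}}} = - \frac{4716}{2099 + \frac{127 + 7 i}{18 + i}} = - \frac{4716}{2099 + \frac{18 - i}{325} \left(127 + 7 i\right)} = - \frac{4716}{2099 + \frac{\left(18 - i\right) \left(127 + 7 i\right)}{325}}$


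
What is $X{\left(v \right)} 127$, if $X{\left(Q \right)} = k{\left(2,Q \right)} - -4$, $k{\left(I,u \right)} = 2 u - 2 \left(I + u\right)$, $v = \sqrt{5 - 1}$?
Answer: $0$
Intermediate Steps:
$v = 2$ ($v = \sqrt{4} = 2$)
$k{\left(I,u \right)} = - 2 I$ ($k{\left(I,u \right)} = 2 u - \left(2 I + 2 u\right) = - 2 I$)
$X{\left(Q \right)} = 0$ ($X{\left(Q \right)} = \left(-2\right) 2 - -4 = -4 + 4 = 0$)
$X{\left(v \right)} 127 = 0 \cdot 127 = 0$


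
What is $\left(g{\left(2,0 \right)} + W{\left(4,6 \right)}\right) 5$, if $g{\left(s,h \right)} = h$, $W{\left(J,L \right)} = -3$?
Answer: $-15$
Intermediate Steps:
$\left(g{\left(2,0 \right)} + W{\left(4,6 \right)}\right) 5 = \left(0 - 3\right) 5 = \left(-3\right) 5 = -15$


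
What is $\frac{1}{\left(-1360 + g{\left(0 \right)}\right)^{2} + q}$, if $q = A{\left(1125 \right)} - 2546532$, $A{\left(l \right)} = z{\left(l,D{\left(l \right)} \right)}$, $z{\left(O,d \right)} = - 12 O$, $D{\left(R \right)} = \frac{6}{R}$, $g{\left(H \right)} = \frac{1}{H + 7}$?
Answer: $- \frac{49}{34830207} \approx -1.4068 \cdot 10^{-6}$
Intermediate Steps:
$g{\left(H \right)} = \frac{1}{7 + H}$
$A{\left(l \right)} = - 12 l$
$q = -2560032$ ($q = \left(-12\right) 1125 - 2546532 = -13500 - 2546532 = -2560032$)
$\frac{1}{\left(-1360 + g{\left(0 \right)}\right)^{2} + q} = \frac{1}{\left(-1360 + \frac{1}{7 + 0}\right)^{2} - 2560032} = \frac{1}{\left(-1360 + \frac{1}{7}\right)^{2} - 2560032} = \frac{1}{\left(- \frac{9519}{7}\right)^{2} - 2560032} = \frac{1}{\frac{90611361}{49} - 2560032} = \frac{1}{- \frac{34830207}{49}} = - \frac{49}{34830207}$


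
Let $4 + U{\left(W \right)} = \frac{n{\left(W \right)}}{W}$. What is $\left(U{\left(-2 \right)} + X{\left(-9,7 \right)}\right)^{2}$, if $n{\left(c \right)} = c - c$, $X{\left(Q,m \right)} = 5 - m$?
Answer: $36$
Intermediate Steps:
$n{\left(c \right)} = 0$
$U{\left(W \right)} = -4$ ($U{\left(W \right)} = -4 + \frac{0}{W} = -4 + 0 = -4$)
$\left(U{\left(-2 \right)} + X{\left(-9,7 \right)}\right)^{2} = \left(-4 + \left(5 - 7\right)\right)^{2} = \left(-4 - 2\right)^{2} = \left(-6\right)^{2} = 36$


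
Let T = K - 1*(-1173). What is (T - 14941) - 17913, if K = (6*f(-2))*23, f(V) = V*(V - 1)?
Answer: -30853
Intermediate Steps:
f(V) = V*(-1 + V)
K = 828 (K = (6*(-2*(-1 - 2)))*23 = (6*(-2*(-3)))*23 = (6*6)*23 = 36*23 = 828)
T = 2001 (T = 828 - 1*(-1173) = 828 + 1173 = 2001)
(T - 14941) - 17913 = (2001 - 14941) - 17913 = -12940 - 17913 = -30853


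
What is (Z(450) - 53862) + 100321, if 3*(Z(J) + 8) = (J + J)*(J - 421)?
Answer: 55151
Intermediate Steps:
Z(J) = -8 + 2*J*(-421 + J)/3 (Z(J) = -8 + ((J + J)*(J - 421))/3 = -8 + ((2*J)*(-421 + J))/3 = -8 + (2*J*(-421 + J))/3 = -8 + 2*J*(-421 + J)/3)
(Z(450) - 53862) + 100321 = ((-8 - 842/3*450 + (2/3)*450**2) - 53862) + 100321 = ((-8 - 126300 + (2/3)*202500) - 53862) + 100321 = ((-8 - 126300 + 135000) - 53862) + 100321 = (8692 - 53862) + 100321 = -45170 + 100321 = 55151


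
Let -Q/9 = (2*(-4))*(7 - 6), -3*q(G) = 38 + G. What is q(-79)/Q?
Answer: 41/216 ≈ 0.18981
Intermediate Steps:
q(G) = -38/3 - G/3 (q(G) = -(38 + G)/3 = -38/3 - G/3)
Q = 72 (Q = -9*2*(-4)*(7 - 6) = -(-72) = -9*(-8) = 72)
q(-79)/Q = (-38/3 - 1/3*(-79))/72 = (-38/3 + 79/3)*(1/72) = (41/3)*(1/72) = 41/216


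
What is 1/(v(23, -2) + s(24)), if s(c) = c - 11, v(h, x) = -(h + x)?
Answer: -⅛ ≈ -0.12500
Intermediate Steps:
v(h, x) = -h - x
s(c) = -11 + c
1/(v(23, -2) + s(24)) = 1/((-1*23 - 1*(-2)) + (-11 + 24)) = 1/((-23 + 2) + 13) = 1/(-21 + 13) = 1/(-8) = -⅛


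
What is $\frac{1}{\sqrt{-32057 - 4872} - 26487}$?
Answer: $- \frac{26487}{701598098} - \frac{i \sqrt{36929}}{701598098} \approx -3.7752 \cdot 10^{-5} - 2.739 \cdot 10^{-7} i$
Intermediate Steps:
$\frac{1}{\sqrt{-32057 - 4872} - 26487} = \frac{1}{\sqrt{-36929} - 26487} = \frac{1}{i \sqrt{36929} - 26487} = \frac{1}{-26487 + i \sqrt{36929}}$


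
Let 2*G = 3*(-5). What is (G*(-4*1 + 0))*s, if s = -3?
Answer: -90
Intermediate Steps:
G = -15/2 (G = (3*(-5))/2 = (1/2)*(-15) = -15/2 ≈ -7.5000)
(G*(-4*1 + 0))*s = -15*(-4*1 + 0)/2*(-3) = -15*(-4 + 0)/2*(-3) = -15/2*(-4)*(-3) = 30*(-3) = -90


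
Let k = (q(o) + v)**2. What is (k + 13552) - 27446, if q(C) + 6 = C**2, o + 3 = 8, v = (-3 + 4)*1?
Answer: -13494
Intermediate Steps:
v = 1 (v = 1*1 = 1)
o = 5 (o = -3 + 8 = 5)
q(C) = -6 + C**2
k = 400 (k = ((-6 + 5**2) + 1)**2 = ((-6 + 25) + 1)**2 = (19 + 1)**2 = 20**2 = 400)
(k + 13552) - 27446 = (400 + 13552) - 27446 = 13952 - 27446 = -13494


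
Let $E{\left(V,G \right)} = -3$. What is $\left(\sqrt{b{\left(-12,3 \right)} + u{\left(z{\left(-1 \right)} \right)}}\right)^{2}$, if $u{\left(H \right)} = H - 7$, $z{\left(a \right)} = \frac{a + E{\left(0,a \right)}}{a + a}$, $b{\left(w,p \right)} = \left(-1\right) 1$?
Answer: $-6$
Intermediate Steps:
$b{\left(w,p \right)} = -1$
$z{\left(a \right)} = \frac{-3 + a}{2 a}$ ($z{\left(a \right)} = \frac{a - 3}{a + a} = \frac{-3 + a}{2 a}$)
$u{\left(H \right)} = -7 + H$ ($u{\left(H \right)} = H - 7 = -7 + H$)
$\left(\sqrt{b{\left(-12,3 \right)} + u{\left(z{\left(-1 \right)} \right)}}\right)^{2} = \left(\sqrt{-1 - \left(7 - \frac{-3 - 1}{2 \left(-1\right)}\right)}\right)^{2} = \left(\sqrt{-1 - \left(7 + \frac{1}{2} \left(-4\right)\right)}\right)^{2} = \left(\sqrt{-1 + \left(-7 + 2\right)}\right)^{2} = \left(\sqrt{-1 - 5}\right)^{2} = \left(\sqrt{-6}\right)^{2} = \left(i \sqrt{6}\right)^{2} = -6$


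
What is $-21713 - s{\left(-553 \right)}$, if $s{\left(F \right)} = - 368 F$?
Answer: $-225217$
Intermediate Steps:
$-21713 - s{\left(-553 \right)} = -21713 - \left(-368\right) \left(-553\right) = -21713 - 203504 = -225217$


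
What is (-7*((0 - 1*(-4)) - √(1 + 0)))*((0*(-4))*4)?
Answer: 0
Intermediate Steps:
(-7*((0 - 1*(-4)) - √(1 + 0)))*((0*(-4))*4) = (-7*((0 + 4) - √1))*(0*4) = -7*(4 - 1*1)*0 = -7*(4 - 1)*0 = -7*3*0 = -21*0 = 0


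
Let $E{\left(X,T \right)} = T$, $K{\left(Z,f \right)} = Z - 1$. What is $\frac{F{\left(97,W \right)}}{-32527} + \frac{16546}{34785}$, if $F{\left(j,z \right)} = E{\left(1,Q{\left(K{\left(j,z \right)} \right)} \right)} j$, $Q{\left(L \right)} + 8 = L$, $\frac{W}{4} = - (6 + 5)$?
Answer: $\frac{21933362}{102859245} \approx 0.21324$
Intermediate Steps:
$K{\left(Z,f \right)} = -1 + Z$
$W = -44$ ($W = 4 \left(- (6 + 5)\right) = 4 \left(\left(-1\right) 11\right) = 4 \left(-11\right) = -44$)
$Q{\left(L \right)} = -8 + L$
$F{\left(j,z \right)} = j \left(-9 + j\right)$ ($F{\left(j,z \right)} = \left(-8 + \left(-1 + j\right)\right) j = \left(-9 + j\right) j = j \left(-9 + j\right)$)
$\frac{F{\left(97,W \right)}}{-32527} + \frac{16546}{34785} = \frac{97 \left(-9 + 97\right)}{-32527} + \frac{16546}{34785} = 97 \cdot 88 \left(- \frac{1}{32527}\right) + 16546 \cdot \frac{1}{34785} = 8536 \left(- \frac{1}{32527}\right) + \frac{16546}{34785} = - \frac{776}{2957} + \frac{16546}{34785} = \frac{21933362}{102859245}$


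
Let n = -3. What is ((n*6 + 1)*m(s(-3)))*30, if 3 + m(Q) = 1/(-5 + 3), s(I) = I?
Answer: 1785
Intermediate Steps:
m(Q) = -7/2 (m(Q) = -3 + 1/(-5 + 3) = -3 + 1/(-2) = -3 - ½ = -7/2)
((n*6 + 1)*m(s(-3)))*30 = ((-3*6 + 1)*(-7/2))*30 = ((-18 + 1)*(-7/2))*30 = -17*(-7/2)*30 = (119/2)*30 = 1785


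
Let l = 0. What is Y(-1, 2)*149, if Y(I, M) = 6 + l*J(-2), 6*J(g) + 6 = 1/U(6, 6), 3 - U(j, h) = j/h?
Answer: 894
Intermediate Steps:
U(j, h) = 3 - j/h
J(g) = -11/12 (J(g) = -1 + 1/(6*(3 - 1*6/6)) = -1 + 1/(6*(3 - 1*6*1/6)) = -1 + 1/(6*(3 - 1)) = -1 + (1/6)/2 = -1 + (1/6)*(1/2) = -1 + 1/12 = -11/12)
Y(I, M) = 6 (Y(I, M) = 6 + 0*(-11/12) = 6 + 0 = 6)
Y(-1, 2)*149 = 6*149 = 894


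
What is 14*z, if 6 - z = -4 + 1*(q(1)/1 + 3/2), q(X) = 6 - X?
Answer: 49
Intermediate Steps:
z = 7/2 (z = 6 - (-4 + 1*((6 - 1*1)/1 + 3/2)) = 6 - (-4 + 1*((6 - 1)*1 + 3*(1/2))) = 6 - (-4 + 1*(5*1 + 3/2)) = 6 - (-4 + 1*(5 + 3/2)) = 6 - (-4 + 1*(13/2)) = 6 - (-4 + 13/2) = 6 - 1*5/2 = 6 - 5/2 = 7/2 ≈ 3.5000)
14*z = 14*(7/2) = 49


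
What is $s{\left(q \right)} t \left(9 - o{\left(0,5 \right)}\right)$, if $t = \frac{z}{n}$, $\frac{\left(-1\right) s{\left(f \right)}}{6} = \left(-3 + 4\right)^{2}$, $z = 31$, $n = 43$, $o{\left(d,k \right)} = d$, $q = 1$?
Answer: $- \frac{1674}{43} \approx -38.93$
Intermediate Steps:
$s{\left(f \right)} = -6$ ($s{\left(f \right)} = - 6 \left(-3 + 4\right)^{2} = - 6 \cdot 1^{2} = \left(-6\right) 1 = -6$)
$t = \frac{31}{43} \approx 0.72093$
$s{\left(q \right)} t \left(9 - o{\left(0,5 \right)}\right) = \left(-6\right) \frac{31}{43} \left(9 - 0\right) = - \frac{186 \left(9 + 0\right)}{43} = \left(- \frac{186}{43}\right) 9 = - \frac{1674}{43}$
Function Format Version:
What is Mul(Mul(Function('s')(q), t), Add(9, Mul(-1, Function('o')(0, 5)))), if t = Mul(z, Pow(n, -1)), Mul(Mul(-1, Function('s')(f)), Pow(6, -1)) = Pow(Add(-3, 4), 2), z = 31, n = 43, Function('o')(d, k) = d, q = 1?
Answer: Rational(-1674, 43) ≈ -38.930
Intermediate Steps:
Function('s')(f) = -6 (Function('s')(f) = Mul(-6, Pow(Add(-3, 4), 2)) = Mul(-6, Pow(1, 2)) = Mul(-6, 1) = -6)
t = Rational(31, 43) (t = Mul(31, Pow(43, -1)) = Mul(31, Rational(1, 43)) = Rational(31, 43) ≈ 0.72093)
Mul(Mul(Function('s')(q), t), Add(9, Mul(-1, Function('o')(0, 5)))) = Mul(Mul(-6, Rational(31, 43)), Add(9, Mul(-1, 0))) = Mul(Rational(-186, 43), Add(9, 0)) = Mul(Rational(-186, 43), 9) = Rational(-1674, 43)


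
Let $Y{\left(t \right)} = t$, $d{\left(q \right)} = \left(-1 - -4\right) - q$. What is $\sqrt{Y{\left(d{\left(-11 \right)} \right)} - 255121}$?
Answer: $i \sqrt{255107} \approx 505.08 i$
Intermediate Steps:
$d{\left(q \right)} = 3 - q$ ($d{\left(q \right)} = \left(-1 + 4\right) - q = 3 - q$)
$\sqrt{Y{\left(d{\left(-11 \right)} \right)} - 255121} = \sqrt{\left(3 - -11\right) - 255121} = \sqrt{\left(3 + 11\right) - 255121} = \sqrt{14 - 255121} = \sqrt{-255107} = i \sqrt{255107}$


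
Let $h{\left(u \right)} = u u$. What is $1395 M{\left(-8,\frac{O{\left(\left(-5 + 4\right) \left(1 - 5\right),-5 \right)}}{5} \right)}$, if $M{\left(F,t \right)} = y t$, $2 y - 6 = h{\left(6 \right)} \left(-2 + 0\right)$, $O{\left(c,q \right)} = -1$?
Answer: $9207$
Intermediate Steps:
$h{\left(u \right)} = u^{2}$
$y = -33$ ($y = 3 + \frac{6^{2} \left(-2 + 0\right)}{2} = 3 + \frac{36 \left(-2\right)}{2} = 3 + \frac{1}{2} \left(-72\right) = 3 - 36 = -33$)
$M{\left(F,t \right)} = - 33 t$
$1395 M{\left(-8,\frac{O{\left(\left(-5 + 4\right) \left(1 - 5\right),-5 \right)}}{5} \right)} = 1395 \left(- 33 \left(- \frac{1}{5}\right)\right) = 1395 \left(- 33 \left(\left(-1\right) \frac{1}{5}\right)\right) = 1395 \left(\left(-33\right) \left(- \frac{1}{5}\right)\right) = 1395 \cdot \frac{33}{5} = 9207$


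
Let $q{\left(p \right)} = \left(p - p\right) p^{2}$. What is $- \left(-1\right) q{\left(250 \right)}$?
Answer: $0$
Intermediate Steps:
$q{\left(p \right)} = 0$ ($q{\left(p \right)} = 0 p^{2} = 0$)
$- \left(-1\right) q{\left(250 \right)} = - \left(-1\right) 0 = \left(-1\right) 0 = 0$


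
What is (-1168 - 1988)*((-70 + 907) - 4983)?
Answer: 13084776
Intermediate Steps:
(-1168 - 1988)*((-70 + 907) - 4983) = -3156*(837 - 4983) = -3156*(-4146) = 13084776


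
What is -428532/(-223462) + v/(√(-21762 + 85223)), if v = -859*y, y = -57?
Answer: 214266/111731 + 48963*√63461/63461 ≈ 196.28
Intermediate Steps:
v = 48963 (v = -859*(-57) = 48963)
-428532/(-223462) + v/(√(-21762 + 85223)) = -428532/(-223462) + 48963/(√(-21762 + 85223)) = -428532*(-1/223462) + 48963/(√63461) = 214266/111731 + 48963*(√63461/63461) = 214266/111731 + 48963*√63461/63461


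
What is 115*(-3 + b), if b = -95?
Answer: -11270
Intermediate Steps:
115*(-3 + b) = 115*(-3 - 95) = 115*(-98) = -11270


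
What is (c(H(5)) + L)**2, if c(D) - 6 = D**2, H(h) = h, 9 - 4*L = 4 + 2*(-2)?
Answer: 17689/16 ≈ 1105.6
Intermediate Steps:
L = 9/4 (L = 9/4 - (4 + 2*(-2))/4 = 9/4 - (4 - 4)/4 = 9/4 - 1/4*0 = 9/4 + 0 = 9/4 ≈ 2.2500)
c(D) = 6 + D**2
(c(H(5)) + L)**2 = ((6 + 5**2) + 9/4)**2 = ((6 + 25) + 9/4)**2 = (31 + 9/4)**2 = (133/4)**2 = 17689/16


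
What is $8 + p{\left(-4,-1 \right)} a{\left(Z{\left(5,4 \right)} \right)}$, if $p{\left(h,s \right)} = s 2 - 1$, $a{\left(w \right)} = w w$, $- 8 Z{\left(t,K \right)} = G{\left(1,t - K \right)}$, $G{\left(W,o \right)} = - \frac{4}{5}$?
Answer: $\frac{797}{100} \approx 7.97$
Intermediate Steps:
$G{\left(W,o \right)} = - \frac{4}{5}$ ($G{\left(W,o \right)} = \left(-4\right) \frac{1}{5} = - \frac{4}{5}$)
$Z{\left(t,K \right)} = \frac{1}{10}$ ($Z{\left(t,K \right)} = \left(- \frac{1}{8}\right) \left(- \frac{4}{5}\right) = \frac{1}{10}$)
$a{\left(w \right)} = w^{2}$
$p{\left(h,s \right)} = -1 + 2 s$ ($p{\left(h,s \right)} = 2 s - 1 = -1 + 2 s$)
$8 + p{\left(-4,-1 \right)} a{\left(Z{\left(5,4 \right)} \right)} = 8 + \frac{-1 + 2 \left(-1\right)}{100} = 8 + \left(-1 - 2\right) \frac{1}{100} = 8 - \frac{3}{100} = \frac{797}{100}$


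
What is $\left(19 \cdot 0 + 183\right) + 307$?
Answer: $490$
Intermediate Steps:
$\left(19 \cdot 0 + 183\right) + 307 = \left(0 + 183\right) + 307 = 183 + 307 = 490$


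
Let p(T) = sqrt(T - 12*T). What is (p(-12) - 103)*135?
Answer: -13905 + 270*sqrt(33) ≈ -12354.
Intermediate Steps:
p(T) = sqrt(11)*sqrt(-T) (p(T) = sqrt(-11*T) = sqrt(11)*sqrt(-T))
(p(-12) - 103)*135 = (sqrt(11)*sqrt(-1*(-12)) - 103)*135 = (sqrt(11)*sqrt(12) - 103)*135 = (sqrt(11)*(2*sqrt(3)) - 103)*135 = (2*sqrt(33) - 103)*135 = (-103 + 2*sqrt(33))*135 = -13905 + 270*sqrt(33)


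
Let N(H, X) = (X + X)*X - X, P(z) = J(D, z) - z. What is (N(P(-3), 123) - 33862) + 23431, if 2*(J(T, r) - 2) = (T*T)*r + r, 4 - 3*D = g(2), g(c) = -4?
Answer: 19704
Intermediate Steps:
D = 8/3 (D = 4/3 - ⅓*(-4) = 4/3 + 4/3 = 8/3 ≈ 2.6667)
J(T, r) = 2 + r/2 + r*T²/2 (J(T, r) = 2 + ((T*T)*r + r)/2 = 2 + (T²*r + r)/2 = 2 + (r*T² + r)/2 = 2 + (r + r*T²)/2 = 2 + (r/2 + r*T²/2) = 2 + r/2 + r*T²/2)
P(z) = 2 + 55*z/18 (P(z) = (2 + z/2 + z*(8/3)²/2) - z = (2 + z/2 + (½)*z*(64/9)) - z = (2 + z/2 + 32*z/9) - z = (2 + 73*z/18) - z = 2 + 55*z/18)
N(H, X) = -X + 2*X² (N(H, X) = (2*X)*X - X = 2*X² - X = -X + 2*X²)
(N(P(-3), 123) - 33862) + 23431 = (123*(-1 + 2*123) - 33862) + 23431 = (123*(-1 + 246) - 33862) + 23431 = (123*245 - 33862) + 23431 = (30135 - 33862) + 23431 = -3727 + 23431 = 19704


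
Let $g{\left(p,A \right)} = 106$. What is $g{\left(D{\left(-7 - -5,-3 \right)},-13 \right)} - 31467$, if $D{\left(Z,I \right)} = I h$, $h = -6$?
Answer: $-31361$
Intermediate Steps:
$D{\left(Z,I \right)} = - 6 I$ ($D{\left(Z,I \right)} = I \left(-6\right) = - 6 I$)
$g{\left(D{\left(-7 - -5,-3 \right)},-13 \right)} - 31467 = 106 - 31467 = -31361$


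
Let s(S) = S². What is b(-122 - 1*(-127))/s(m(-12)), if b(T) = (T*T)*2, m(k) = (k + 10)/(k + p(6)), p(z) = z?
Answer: 450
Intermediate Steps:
m(k) = (10 + k)/(6 + k) (m(k) = (k + 10)/(k + 6) = (10 + k)/(6 + k))
b(T) = 2*T² (b(T) = T²*2 = 2*T²)
b(-122 - 1*(-127))/s(m(-12)) = (2*(-122 - 1*(-127))²)/(((10 - 12)/(6 - 12))²) = (2*(-122 + 127)²)/((-2/(-6))²) = (2*5²)/((-⅙*(-2))²) = (2*25)/((⅓)²) = 50/(⅑) = 50*9 = 450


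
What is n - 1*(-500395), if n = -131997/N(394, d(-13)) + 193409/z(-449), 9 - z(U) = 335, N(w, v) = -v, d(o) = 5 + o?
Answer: 630225933/1304 ≈ 4.8330e+5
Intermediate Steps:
z(U) = -326 (z(U) = 9 - 1*335 = 9 - 335 = -326)
n = -22289147/1304 (n = -131997*(-1/(5 - 13)) + 193409/(-326) = -131997/((-1*(-8))) + 193409*(-1/326) = -131997/8 - 193409/326 = -22289147/1304 ≈ -17093.)
n - 1*(-500395) = -22289147/1304 - 1*(-500395) = -22289147/1304 + 500395 = 630225933/1304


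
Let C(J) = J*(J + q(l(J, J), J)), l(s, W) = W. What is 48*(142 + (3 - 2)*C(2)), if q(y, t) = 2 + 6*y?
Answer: 8352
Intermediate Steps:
C(J) = J*(2 + 7*J) (C(J) = J*(J + (2 + 6*J)) = J*(2 + 7*J))
48*(142 + (3 - 2)*C(2)) = 48*(142 + (3 - 2)*(2*(2 + 7*2))) = 48*(142 + 1*(2*(2 + 14))) = 48*(142 + 1*(2*16)) = 48*(142 + 1*32) = 48*(142 + 32) = 48*174 = 8352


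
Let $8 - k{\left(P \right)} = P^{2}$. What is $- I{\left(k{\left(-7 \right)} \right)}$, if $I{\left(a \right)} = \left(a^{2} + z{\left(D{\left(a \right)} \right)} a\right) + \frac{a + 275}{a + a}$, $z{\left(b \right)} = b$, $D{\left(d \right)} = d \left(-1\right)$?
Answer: $\frac{117}{41} \approx 2.8537$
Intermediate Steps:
$D{\left(d \right)} = - d$
$k{\left(P \right)} = 8 - P^{2}$
$I{\left(a \right)} = \frac{275 + a}{2 a}$ ($I{\left(a \right)} = \left(a^{2} + - a a\right) + \frac{a + 275}{a + a} = \left(a^{2} - a^{2}\right) + \frac{275 + a}{2 a} = 0 + \left(275 + a\right) \frac{1}{2 a} = 0 + \frac{275 + a}{2 a} = \frac{275 + a}{2 a}$)
$- I{\left(k{\left(-7 \right)} \right)} = - \frac{275 + \left(8 - \left(-7\right)^{2}\right)}{2 \left(8 - \left(-7\right)^{2}\right)} = - \frac{275 + \left(8 - 49\right)}{2 \left(8 - 49\right)} = - \frac{275 - 41}{2 \left(-41\right)} = - \frac{\left(-1\right) 234}{2 \cdot 41} = \left(-1\right) \left(- \frac{117}{41}\right) = \frac{117}{41}$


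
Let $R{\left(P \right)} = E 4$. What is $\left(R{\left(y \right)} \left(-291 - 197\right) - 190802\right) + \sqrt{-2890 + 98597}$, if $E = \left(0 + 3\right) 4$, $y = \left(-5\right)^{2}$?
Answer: $-214226 + \sqrt{95707} \approx -2.1392 \cdot 10^{5}$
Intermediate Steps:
$y = 25$
$E = 12$ ($E = 3 \cdot 4 = 12$)
$R{\left(P \right)} = 48$ ($R{\left(P \right)} = 12 \cdot 4 = 48$)
$\left(R{\left(y \right)} \left(-291 - 197\right) - 190802\right) + \sqrt{-2890 + 98597} = \left(48 \left(-291 - 197\right) - 190802\right) + \sqrt{-2890 + 98597} = \left(48 \left(-488\right) - 190802\right) + \sqrt{95707} = \left(-23424 - 190802\right) + \sqrt{95707} = -214226 + \sqrt{95707}$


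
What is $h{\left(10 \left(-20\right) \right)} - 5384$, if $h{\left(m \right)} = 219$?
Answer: $-5165$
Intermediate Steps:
$h{\left(10 \left(-20\right) \right)} - 5384 = 219 - 5384 = -5165$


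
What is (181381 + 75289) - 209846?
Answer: 46824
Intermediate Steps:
(181381 + 75289) - 209846 = 256670 - 209846 = 46824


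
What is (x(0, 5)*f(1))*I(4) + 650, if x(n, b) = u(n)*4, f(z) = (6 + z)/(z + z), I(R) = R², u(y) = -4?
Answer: -246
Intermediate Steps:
f(z) = (6 + z)/(2*z) (f(z) = (6 + z)/((2*z)) = (6 + z)*(1/(2*z)) = (6 + z)/(2*z))
x(n, b) = -16 (x(n, b) = -4*4 = -16)
(x(0, 5)*f(1))*I(4) + 650 = -8*(6 + 1)/1*4² + 650 = -8*7*16 + 650 = -16*7/2*16 + 650 = -56*16 + 650 = -896 + 650 = -246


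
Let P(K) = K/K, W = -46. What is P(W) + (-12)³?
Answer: -1727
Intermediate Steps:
P(K) = 1
P(W) + (-12)³ = 1 + (-12)³ = 1 - 1728 = -1727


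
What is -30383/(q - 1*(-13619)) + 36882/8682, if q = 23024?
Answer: 181280320/53022421 ≈ 3.4189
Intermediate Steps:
-30383/(q - 1*(-13619)) + 36882/8682 = -30383/(23024 - 1*(-13619)) + 36882/8682 = -30383/(23024 + 13619) + 36882*(1/8682) = -30383/36643 + 6147/1447 = 181280320/53022421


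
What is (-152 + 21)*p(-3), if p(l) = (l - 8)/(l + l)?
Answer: -1441/6 ≈ -240.17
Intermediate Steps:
p(l) = (-8 + l)/(2*l) (p(l) = (-8 + l)/((2*l)) = (-8 + l)*(1/(2*l)) = (-8 + l)/(2*l))
(-152 + 21)*p(-3) = (-152 + 21)*((1/2)*(-8 - 3)/(-3)) = -131*(-1)*(-11)/(2*3) = -131*11/6 = -1441/6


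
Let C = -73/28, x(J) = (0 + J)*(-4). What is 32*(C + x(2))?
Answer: -2376/7 ≈ -339.43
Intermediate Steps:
x(J) = -4*J (x(J) = J*(-4) = -4*J)
C = -73/28 (C = -73*1/28 = -73/28 ≈ -2.6071)
32*(C + x(2)) = 32*(-73/28 - 4*2) = 32*(-73/28 - 8) = 32*(-297/28) = -2376/7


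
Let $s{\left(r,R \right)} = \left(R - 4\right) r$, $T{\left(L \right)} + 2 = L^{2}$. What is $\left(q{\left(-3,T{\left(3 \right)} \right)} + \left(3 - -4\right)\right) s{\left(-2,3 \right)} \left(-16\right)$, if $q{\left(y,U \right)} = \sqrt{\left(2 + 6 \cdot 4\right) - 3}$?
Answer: $-224 - 32 \sqrt{23} \approx -377.47$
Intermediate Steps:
$T{\left(L \right)} = -2 + L^{2}$
$s{\left(r,R \right)} = r \left(-4 + R\right)$ ($s{\left(r,R \right)} = \left(-4 + R\right) r = r \left(-4 + R\right)$)
$q{\left(y,U \right)} = \sqrt{23}$ ($q{\left(y,U \right)} = \sqrt{\left(2 + 24\right) - 3} = \sqrt{26 - 3} = \sqrt{23}$)
$\left(q{\left(-3,T{\left(3 \right)} \right)} + \left(3 - -4\right)\right) s{\left(-2,3 \right)} \left(-16\right) = \left(\sqrt{23} + \left(3 - -4\right)\right) \left(- 2 \left(-4 + 3\right)\right) \left(-16\right) = \left(\sqrt{23} + \left(3 + 4\right)\right) \left(\left(-2\right) \left(-1\right)\right) \left(-16\right) = \left(\sqrt{23} + 7\right) 2 \left(-16\right) = \left(7 + \sqrt{23}\right) 2 \left(-16\right) = \left(14 + 2 \sqrt{23}\right) \left(-16\right) = -224 - 32 \sqrt{23}$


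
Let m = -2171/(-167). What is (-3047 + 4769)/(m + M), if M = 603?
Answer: 123/44 ≈ 2.7955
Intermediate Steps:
m = 13 (m = -2171*(-1/167) = 13)
(-3047 + 4769)/(m + M) = (-3047 + 4769)/(13 + 603) = 1722/616 = 1722*(1/616) = 123/44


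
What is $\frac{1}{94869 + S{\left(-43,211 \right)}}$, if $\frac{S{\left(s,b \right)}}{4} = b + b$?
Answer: $\frac{1}{96557} \approx 1.0357 \cdot 10^{-5}$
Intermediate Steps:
$S{\left(s,b \right)} = 8 b$ ($S{\left(s,b \right)} = 4 \left(b + b\right) = 4 \cdot 2 b = 8 b$)
$\frac{1}{94869 + S{\left(-43,211 \right)}} = \frac{1}{94869 + 8 \cdot 211} = \frac{1}{94869 + 1688} = \frac{1}{96557}$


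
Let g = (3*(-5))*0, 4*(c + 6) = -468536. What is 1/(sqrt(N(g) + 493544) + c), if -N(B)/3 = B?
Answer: -29285/3430321514 - sqrt(123386)/6860643028 ≈ -8.5883e-6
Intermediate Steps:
c = -117140 (c = -6 + (1/4)*(-468536) = -6 - 117134 = -117140)
g = 0 (g = -15*0 = 0)
N(B) = -3*B
1/(sqrt(N(g) + 493544) + c) = 1/(sqrt(-3*0 + 493544) - 117140) = 1/(sqrt(0 + 493544) - 117140) = 1/(sqrt(493544) - 117140) = 1/(2*sqrt(123386) - 117140) = 1/(-117140 + 2*sqrt(123386))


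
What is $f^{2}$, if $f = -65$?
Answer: $4225$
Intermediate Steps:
$f^{2} = \left(-65\right)^{2} = 4225$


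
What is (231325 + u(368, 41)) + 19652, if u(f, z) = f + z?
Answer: 251386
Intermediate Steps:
(231325 + u(368, 41)) + 19652 = (231325 + (368 + 41)) + 19652 = (231325 + 409) + 19652 = 231734 + 19652 = 251386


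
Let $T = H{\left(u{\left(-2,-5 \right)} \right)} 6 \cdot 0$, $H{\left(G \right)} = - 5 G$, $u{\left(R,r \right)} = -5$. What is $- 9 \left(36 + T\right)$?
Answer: $-324$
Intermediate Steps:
$T = 0$ ($T = \left(-5\right) \left(-5\right) 6 \cdot 0 = 25 \cdot 6 \cdot 0 = 150 \cdot 0 = 0$)
$- 9 \left(36 + T\right) = - 9 \left(36 + 0\right) = \left(-9\right) 36 = -324$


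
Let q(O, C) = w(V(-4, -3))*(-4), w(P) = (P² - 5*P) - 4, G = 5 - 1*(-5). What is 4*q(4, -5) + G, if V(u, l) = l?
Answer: -310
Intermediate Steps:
G = 10 (G = 5 + 5 = 10)
w(P) = -4 + P² - 5*P
q(O, C) = -80 (q(O, C) = (-4 + (-3)² - 5*(-3))*(-4) = (-4 + 9 + 15)*(-4) = 20*(-4) = -80)
4*q(4, -5) + G = 4*(-80) + 10 = -320 + 10 = -310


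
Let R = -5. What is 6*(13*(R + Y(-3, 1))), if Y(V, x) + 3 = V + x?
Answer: -780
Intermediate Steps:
Y(V, x) = -3 + V + x (Y(V, x) = -3 + (V + x) = -3 + V + x)
6*(13*(R + Y(-3, 1))) = 6*(13*(-5 + (-3 - 3 + 1))) = 6*(13*(-5 - 5)) = 6*(13*(-10)) = 6*(-130) = -780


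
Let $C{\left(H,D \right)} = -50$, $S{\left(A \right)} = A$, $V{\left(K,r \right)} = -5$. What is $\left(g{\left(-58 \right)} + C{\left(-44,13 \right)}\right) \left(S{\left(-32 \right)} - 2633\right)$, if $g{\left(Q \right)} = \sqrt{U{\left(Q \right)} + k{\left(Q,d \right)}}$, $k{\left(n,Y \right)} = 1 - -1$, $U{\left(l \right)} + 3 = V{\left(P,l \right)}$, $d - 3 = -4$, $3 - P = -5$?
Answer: $133250 - 2665 i \sqrt{6} \approx 1.3325 \cdot 10^{5} - 6527.9 i$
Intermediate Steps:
$P = 8$ ($P = 3 - -5 = 3 + 5 = 8$)
$d = -1$ ($d = 3 - 4 = -1$)
$U{\left(l \right)} = -8$ ($U{\left(l \right)} = -3 - 5 = -8$)
$k{\left(n,Y \right)} = 2$ ($k{\left(n,Y \right)} = 1 + 1 = 2$)
$g{\left(Q \right)} = i \sqrt{6}$ ($g{\left(Q \right)} = \sqrt{-8 + 2} = \sqrt{-6} = i \sqrt{6}$)
$\left(g{\left(-58 \right)} + C{\left(-44,13 \right)}\right) \left(S{\left(-32 \right)} - 2633\right) = \left(i \sqrt{6} - 50\right) \left(-32 - 2633\right) = \left(-50 + i \sqrt{6}\right) \left(-2665\right) = 133250 - 2665 i \sqrt{6}$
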